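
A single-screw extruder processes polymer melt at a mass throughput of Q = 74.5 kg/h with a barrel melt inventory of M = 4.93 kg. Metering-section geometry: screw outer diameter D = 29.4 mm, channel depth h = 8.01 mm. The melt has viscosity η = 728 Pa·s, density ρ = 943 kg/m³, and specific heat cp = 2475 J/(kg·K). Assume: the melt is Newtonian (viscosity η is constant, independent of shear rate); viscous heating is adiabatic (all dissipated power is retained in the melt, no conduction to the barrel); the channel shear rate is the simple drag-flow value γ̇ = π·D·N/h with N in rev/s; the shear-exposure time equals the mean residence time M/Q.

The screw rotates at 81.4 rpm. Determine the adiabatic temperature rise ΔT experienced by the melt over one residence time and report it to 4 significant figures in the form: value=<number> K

value=18.19 K

Throughput in SI: Q_s = 74.5 kg/h ÷ 3600 s/h = 0.0206944 kg/s
t_res = M / Q_s = 4.93 ÷ 0.0206944 = 238.228 s
D = 29.4 mm = 0.0294 m;  h = 8.01 mm = 0.00801 m;  N = 81.4 rpm / 60 = 1.35667 rev/s
Shear rate: γ̇ = πDN/h = π·0.0294·1.35667/0.00801 = 15.6436 s⁻¹
ΔT = η·γ̇²·t_res/(ρ·cp) = [728 × 15.6436² × 238.228] / [943 × 2475] = 18.185 K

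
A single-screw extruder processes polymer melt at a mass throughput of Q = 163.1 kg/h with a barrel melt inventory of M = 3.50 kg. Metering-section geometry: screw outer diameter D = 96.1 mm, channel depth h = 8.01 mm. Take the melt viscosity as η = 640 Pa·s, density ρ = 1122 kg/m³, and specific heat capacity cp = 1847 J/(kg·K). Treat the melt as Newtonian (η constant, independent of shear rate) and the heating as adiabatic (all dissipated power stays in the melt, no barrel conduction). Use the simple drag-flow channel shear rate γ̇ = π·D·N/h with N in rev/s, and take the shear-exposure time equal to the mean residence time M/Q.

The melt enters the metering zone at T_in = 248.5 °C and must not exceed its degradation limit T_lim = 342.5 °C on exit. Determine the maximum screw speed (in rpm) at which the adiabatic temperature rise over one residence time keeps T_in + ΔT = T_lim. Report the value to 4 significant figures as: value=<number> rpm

Q_s = Q / 3600 = 163.1 / 3600 = 0.0453056 kg/s
t_res = M / Q_s = 3.50 ÷ 0.0453056 = 77.2532 s
Convert to metres: D = 0.0961 m, h = 0.00801 m
ΔT_a = T_lim − T_in = 342.5 °C − 248.5 °C = 94 K
γ̇_max² = ΔT_a·ρ·cp/(η·t_res) = 94·1122·1847/(640·77.2532) = 3939.95 s⁻²
γ̇_max = sqrt(3939.95) = 62.769 s⁻¹
N_max = γ̇_max h / (πD) = 62.769·0.00801/(π·0.0961) = 1.66535 rev/s → ×60 = 99.9208 rpm

value=99.92 rpm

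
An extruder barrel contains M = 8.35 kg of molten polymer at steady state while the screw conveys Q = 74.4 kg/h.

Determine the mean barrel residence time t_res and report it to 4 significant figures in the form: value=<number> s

value=404.0 s

Q_s = Q / 3600 = 74.4 / 3600 = 0.0206667 kg/s
t_res = M / Q_s = 8.35 ÷ 0.0206667 = 404.032 s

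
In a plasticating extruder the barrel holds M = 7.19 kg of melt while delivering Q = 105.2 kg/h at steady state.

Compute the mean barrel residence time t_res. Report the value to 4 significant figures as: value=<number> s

Q_s = Q / 3600 = 105.2 / 3600 = 0.0292222 kg/s
t_res = M / Q_s = 7.19 ÷ 0.0292222 = 246.046 s

value=246.0 s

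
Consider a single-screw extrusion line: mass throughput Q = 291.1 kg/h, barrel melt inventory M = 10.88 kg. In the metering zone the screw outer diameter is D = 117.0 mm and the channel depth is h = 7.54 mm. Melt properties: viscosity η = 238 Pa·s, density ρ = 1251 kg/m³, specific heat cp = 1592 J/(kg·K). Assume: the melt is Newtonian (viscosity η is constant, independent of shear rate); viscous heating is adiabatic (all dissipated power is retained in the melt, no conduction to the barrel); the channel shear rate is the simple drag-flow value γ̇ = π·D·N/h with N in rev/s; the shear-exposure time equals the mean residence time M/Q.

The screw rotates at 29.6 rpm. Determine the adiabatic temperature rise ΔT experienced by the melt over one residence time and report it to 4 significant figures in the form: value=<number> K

value=9.300 K

Convert throughput: Q = 291.1 kg/h = 291.1/3600 = 0.0808611 kg/s
t_res = M / Q_s = 10.88 / 0.0808611 = 134.552 s
D = 117.0 mm = 0.117 m;  h = 7.54 mm = 0.00754 m;  N = 29.6 rpm / 60 = 0.493333 rev/s
γ̇ = π·D·N / h = π · 0.117 · 0.493333 / 0.00754 = 24.0494 s⁻¹
ΔT = η·γ̇²·t_res/(ρ·cp) = [238 × 24.0494² × 134.552] / [1251 × 1592] = 9.29984 K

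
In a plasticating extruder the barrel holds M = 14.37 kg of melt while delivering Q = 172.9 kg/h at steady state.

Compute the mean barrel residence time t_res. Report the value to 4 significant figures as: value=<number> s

value=299.2 s

Convert throughput: Q = 172.9 kg/h = 172.9/3600 = 0.0480278 kg/s
Mean residence time: t_res = M/Q_s = 14.37 kg / 0.0480278 kg/s = 299.202 s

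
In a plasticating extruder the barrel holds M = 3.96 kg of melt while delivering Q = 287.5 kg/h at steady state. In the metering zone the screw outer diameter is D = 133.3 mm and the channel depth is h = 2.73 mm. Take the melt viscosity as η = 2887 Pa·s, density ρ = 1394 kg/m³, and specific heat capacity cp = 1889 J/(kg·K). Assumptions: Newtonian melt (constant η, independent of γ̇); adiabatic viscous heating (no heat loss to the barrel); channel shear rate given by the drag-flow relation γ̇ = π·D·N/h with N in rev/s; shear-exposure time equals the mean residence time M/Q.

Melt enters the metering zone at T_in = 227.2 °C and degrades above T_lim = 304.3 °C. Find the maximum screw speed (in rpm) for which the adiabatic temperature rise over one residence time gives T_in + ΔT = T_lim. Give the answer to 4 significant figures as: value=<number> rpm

Q_s = Q / 3600 = 287.5 / 3600 = 0.0798611 kg/s
Mean residence time: t_res = M/Q_s = 3.96 kg / 0.0798611 kg/s = 49.5861 s
D = 133.3 mm = 0.1333 m;  h = 2.73 mm = 0.00273 m
Allowable rise: ΔT_a = T_lim − T_in = 304.3 − 227.2 = 77.1 K
γ̇_max² = ΔT_a·ρ·cp/(η·t_res) = 77.1·1394·1889/(2887·49.5861) = 1418.22 s⁻²
γ̇_max = sqrt(1418.22) = 37.6592 s⁻¹
Solve γ̇ = πDN/h for N: N_max = γ̇_max·h/(π·D) = 37.6592 × 0.00273 / (π × 0.1333) = 0.245501 rev/s = 14.7301 rpm

value=14.73 rpm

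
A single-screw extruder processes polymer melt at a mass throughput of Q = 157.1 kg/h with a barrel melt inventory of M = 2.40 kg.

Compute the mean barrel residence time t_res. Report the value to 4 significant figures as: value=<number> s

Q_s = Q / 3600 = 157.1 / 3600 = 0.0436389 kg/s
t_res = M / Q_s = 2.40 / 0.0436389 = 54.9968 s

value=55.00 s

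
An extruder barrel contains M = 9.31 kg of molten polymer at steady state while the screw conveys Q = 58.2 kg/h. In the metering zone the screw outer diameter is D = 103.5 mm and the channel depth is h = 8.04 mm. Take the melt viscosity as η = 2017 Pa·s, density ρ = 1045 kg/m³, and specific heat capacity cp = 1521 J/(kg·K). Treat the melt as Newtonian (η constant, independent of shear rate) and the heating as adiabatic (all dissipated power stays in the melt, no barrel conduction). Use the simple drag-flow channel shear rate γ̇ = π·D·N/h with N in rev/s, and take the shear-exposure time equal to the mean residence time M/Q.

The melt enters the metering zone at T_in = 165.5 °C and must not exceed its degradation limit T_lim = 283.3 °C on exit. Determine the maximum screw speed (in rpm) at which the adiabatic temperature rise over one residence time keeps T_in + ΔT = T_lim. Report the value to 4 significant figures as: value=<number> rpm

Convert throughput: Q = 58.2 kg/h = 58.2/3600 = 0.0161667 kg/s
Mean residence time: t_res = M/Q_s = 9.31 kg / 0.0161667 kg/s = 575.876 s
Convert to metres: D = 0.1035 m, h = 0.00804 m
Allowable rise: ΔT_a = T_lim − T_in = 283.3 − 165.5 = 117.8 K
γ̇_max² = ΔT_a·ρ·cp / (η·t_res) = [117.8 × 1045 × 1521] / [2017 × 575.876] = 161.197 s⁻²
γ̇_max = sqrt(161.197) = 12.6963 s⁻¹
N_max = γ̇_max h / (πD) = 12.6963·0.00804/(π·0.1035) = 0.313938 rev/s → ×60 = 18.8363 rpm

value=18.84 rpm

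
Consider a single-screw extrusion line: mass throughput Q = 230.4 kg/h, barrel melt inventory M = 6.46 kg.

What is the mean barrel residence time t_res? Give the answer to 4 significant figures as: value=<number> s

value=100.9 s

Q_s = Q / 3600 = 230.4 / 3600 = 0.064 kg/s
Mean residence time: t_res = M/Q_s = 6.46 kg / 0.064 kg/s = 100.938 s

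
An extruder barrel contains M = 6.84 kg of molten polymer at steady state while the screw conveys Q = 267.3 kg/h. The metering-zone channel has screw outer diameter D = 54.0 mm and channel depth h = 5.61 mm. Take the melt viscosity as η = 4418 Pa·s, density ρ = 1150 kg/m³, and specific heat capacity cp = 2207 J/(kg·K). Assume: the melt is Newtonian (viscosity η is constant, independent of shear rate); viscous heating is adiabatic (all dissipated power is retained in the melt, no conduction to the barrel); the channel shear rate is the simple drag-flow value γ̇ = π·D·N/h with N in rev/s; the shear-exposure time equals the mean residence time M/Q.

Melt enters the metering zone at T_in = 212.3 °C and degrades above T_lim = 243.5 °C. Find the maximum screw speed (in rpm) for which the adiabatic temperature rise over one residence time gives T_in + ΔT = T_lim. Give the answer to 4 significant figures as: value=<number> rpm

Throughput in SI: Q_s = 267.3 kg/h ÷ 3600 s/h = 0.07425 kg/s
t_res = M / Q_s = 6.84 / 0.07425 = 92.1212 s
D = 54.0 mm = 0.054 m;  h = 5.61 mm = 0.00561 m
ΔT_a = T_lim − T_in = 243.5 − 212.3 = 31.2 K
Invert ΔT = ηγ̇²t_res/(ρcp) for γ̇: γ̇_max² = ΔT_a ρ cp / (η t_res) = 31.2·1150·2207 / (4418·92.1212) = 194.567 s⁻²
γ̇_max = sqrt(194.567) = 13.9487 s⁻¹
N_max = γ̇_max·h / (π·D) = 13.9487 · 0.00561 / (π · 0.054) = 0.461269 rev/s = 27.6761 rpm

value=27.68 rpm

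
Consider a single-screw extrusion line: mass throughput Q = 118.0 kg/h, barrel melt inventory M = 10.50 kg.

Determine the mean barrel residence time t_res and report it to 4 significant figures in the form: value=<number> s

value=320.3 s

Q_s = Q / 3600 = 118.0 / 3600 = 0.0327778 kg/s
t_res = M / Q_s = 10.50 / 0.0327778 = 320.339 s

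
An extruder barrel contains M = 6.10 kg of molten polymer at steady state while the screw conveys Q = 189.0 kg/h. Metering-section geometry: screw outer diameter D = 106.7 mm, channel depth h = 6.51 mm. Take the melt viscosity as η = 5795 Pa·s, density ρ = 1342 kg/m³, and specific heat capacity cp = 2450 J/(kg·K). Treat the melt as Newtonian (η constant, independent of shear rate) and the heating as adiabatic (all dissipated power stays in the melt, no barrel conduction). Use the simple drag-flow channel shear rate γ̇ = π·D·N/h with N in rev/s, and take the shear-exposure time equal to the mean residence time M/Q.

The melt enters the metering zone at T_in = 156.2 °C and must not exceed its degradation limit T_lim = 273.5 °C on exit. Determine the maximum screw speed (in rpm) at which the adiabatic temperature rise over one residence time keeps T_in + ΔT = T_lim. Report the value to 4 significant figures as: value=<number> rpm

Q_s = Q / 3600 = 189.0 / 3600 = 0.0525 kg/s
Mean residence time: t_res = M/Q_s = 6.10 kg / 0.0525 kg/s = 116.19 s
D = 106.7 mm = 0.1067 m;  h = 6.51 mm = 0.00651 m
ΔT_a = T_lim − T_in = 273.5 − 156.2 = 117.3 K
γ̇_max² = ΔT_a·ρ·cp / (η·t_res) = [117.3 × 1342 × 2450] / [5795 × 116.19] = 572.786 s⁻²
Take the square root: γ̇_max = √(572.786) = 23.933 s⁻¹
Solve γ̇ = πDN/h for N: N_max = γ̇_max·h/(π·D) = 23.933 × 0.00651 / (π × 0.1067) = 0.464797 rev/s = 27.8878 rpm

value=27.89 rpm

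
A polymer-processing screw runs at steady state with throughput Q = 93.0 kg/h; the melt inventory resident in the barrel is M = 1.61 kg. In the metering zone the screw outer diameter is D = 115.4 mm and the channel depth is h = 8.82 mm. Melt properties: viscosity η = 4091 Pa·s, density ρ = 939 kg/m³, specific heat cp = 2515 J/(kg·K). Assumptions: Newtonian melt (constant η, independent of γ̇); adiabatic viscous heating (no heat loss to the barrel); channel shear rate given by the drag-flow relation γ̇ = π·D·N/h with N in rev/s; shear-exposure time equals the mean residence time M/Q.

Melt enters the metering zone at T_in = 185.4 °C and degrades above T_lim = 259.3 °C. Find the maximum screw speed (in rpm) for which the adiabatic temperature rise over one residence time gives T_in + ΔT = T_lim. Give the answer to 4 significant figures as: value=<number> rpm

Throughput in SI: Q_s = 93.0 kg/h ÷ 3600 s/h = 0.0258333 kg/s
Mean residence time: t_res = M/Q_s = 1.61 kg / 0.0258333 kg/s = 62.3226 s
D = 115.4 mm = 0.1154 m;  h = 8.82 mm = 0.00882 m
Allowable rise: ΔT_a = T_lim − T_in = 259.3 − 185.4 = 73.9 K
Invert ΔT = ηγ̇²t_res/(ρcp) for γ̇: γ̇_max² = ΔT_a ρ cp / (η t_res) = 73.9·939·2515 / (4091·62.3226) = 684.499 s⁻²
γ̇_max = sqrt(684.499) = 26.1629 s⁻¹
N_max = γ̇_max·h / (π·D) = 26.1629 · 0.00882 / (π · 0.1154) = 0.636502 rev/s = 38.1901 rpm

value=38.19 rpm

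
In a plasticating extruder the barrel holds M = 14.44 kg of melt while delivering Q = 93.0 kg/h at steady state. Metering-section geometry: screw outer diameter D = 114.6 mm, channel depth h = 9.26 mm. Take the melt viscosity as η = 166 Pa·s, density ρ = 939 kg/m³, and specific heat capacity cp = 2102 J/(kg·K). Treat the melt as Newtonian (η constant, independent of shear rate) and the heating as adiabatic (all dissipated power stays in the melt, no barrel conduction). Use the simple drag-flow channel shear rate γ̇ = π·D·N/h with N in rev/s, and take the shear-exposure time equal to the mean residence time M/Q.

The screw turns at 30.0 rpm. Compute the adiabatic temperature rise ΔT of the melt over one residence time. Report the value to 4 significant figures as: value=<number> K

Throughput in SI: Q_s = 93.0 kg/h ÷ 3600 s/h = 0.0258333 kg/s
t_res = M / Q_s = 14.44 ÷ 0.0258333 = 558.968 s
Geometry in metres: D = 114.6 mm → 0.1146 m, h = 9.26 mm → 0.00926 m; screw speed N = 30.0 rpm = 0.5 rev/s
γ̇ = π·D·N / h = π · 0.1146 · 0.5 / 0.00926 = 19.4399 s⁻¹
Adiabatic rise: ΔT = η γ̇² t_res / (ρ cp) = 166·(19.4399)²·558.968 / (939·2102) = 17.7657 K

value=17.77 K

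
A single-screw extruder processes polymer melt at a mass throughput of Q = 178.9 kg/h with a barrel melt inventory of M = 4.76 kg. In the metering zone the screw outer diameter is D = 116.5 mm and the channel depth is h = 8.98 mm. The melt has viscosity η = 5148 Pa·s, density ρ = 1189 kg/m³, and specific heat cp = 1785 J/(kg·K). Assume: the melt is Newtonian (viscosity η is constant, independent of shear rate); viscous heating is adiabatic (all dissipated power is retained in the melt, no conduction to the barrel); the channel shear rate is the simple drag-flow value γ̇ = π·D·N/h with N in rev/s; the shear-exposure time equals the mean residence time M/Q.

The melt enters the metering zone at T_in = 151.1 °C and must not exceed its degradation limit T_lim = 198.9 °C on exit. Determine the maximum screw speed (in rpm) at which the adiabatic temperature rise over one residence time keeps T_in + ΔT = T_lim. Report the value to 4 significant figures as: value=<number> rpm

value=21.12 rpm

Throughput in SI: Q_s = 178.9 kg/h ÷ 3600 s/h = 0.0496944 kg/s
t_res = M / Q_s = 4.76 ÷ 0.0496944 = 95.7854 s
Geometry in SI: D = 116.5 mm → 0.1165 m, h = 8.98 mm → 0.00898 m
ΔT_a = T_lim − T_in = 198.9 °C − 151.1 °C = 47.8 K
γ̇_max² = ΔT_a·ρ·cp / (η·t_res) = [47.8 × 1189 × 1785] / [5148 × 95.7854] = 205.736 s⁻²
γ̇_max = sqrt(205.736) = 14.3435 s⁻¹
N_max = γ̇_max h / (πD) = 14.3435·0.00898/(π·0.1165) = 0.35193 rev/s → ×60 = 21.1158 rpm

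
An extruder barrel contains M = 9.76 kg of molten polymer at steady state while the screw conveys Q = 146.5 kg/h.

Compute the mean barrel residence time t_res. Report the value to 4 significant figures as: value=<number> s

value=239.8 s

Throughput in SI: Q_s = 146.5 kg/h ÷ 3600 s/h = 0.0406944 kg/s
t_res = M / Q_s = 9.76 ÷ 0.0406944 = 239.836 s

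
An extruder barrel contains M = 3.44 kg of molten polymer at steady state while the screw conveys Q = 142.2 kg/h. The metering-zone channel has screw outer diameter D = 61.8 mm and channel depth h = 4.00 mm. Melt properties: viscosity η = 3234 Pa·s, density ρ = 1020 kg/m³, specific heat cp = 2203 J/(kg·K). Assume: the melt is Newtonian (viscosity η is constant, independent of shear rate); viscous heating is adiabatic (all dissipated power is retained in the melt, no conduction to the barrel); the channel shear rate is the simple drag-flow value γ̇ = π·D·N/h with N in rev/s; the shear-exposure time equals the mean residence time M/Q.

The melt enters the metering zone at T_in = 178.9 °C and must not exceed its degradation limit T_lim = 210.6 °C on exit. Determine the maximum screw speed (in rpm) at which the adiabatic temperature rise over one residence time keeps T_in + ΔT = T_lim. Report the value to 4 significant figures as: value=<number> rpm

value=19.66 rpm

Throughput in SI: Q_s = 142.2 kg/h ÷ 3600 s/h = 0.0395 kg/s
t_res = M / Q_s = 3.44 ÷ 0.0395 = 87.0886 s
D = 61.8 mm = 0.0618 m;  h = 4.00 mm = 0.004 m
Allowable rise: ΔT_a = T_lim − T_in = 210.6 − 178.9 = 31.7 K
Invert ΔT = ηγ̇²t_res/(ρcp) for γ̇: γ̇_max² = ΔT_a ρ cp / (η t_res) = 31.7·1020·2203 / (3234·87.0886) = 252.914 s⁻²
γ̇_max = sqrt(252.914) = 15.9033 s⁻¹
N_max = γ̇_max h / (πD) = 15.9033·0.004/(π·0.0618) = 0.327648 rev/s → ×60 = 19.6589 rpm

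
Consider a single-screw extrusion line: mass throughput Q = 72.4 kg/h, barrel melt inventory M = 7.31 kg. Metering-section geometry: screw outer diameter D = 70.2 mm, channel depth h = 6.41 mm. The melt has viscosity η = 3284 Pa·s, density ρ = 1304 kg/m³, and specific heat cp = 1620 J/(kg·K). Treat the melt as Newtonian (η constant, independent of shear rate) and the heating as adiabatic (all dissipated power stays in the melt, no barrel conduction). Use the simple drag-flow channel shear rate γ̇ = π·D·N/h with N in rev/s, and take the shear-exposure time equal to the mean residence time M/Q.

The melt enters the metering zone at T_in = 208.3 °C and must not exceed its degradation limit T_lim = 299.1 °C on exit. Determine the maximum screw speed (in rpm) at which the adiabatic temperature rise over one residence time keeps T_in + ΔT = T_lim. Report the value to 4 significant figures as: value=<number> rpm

value=22.11 rpm

Q_s = Q / 3600 = 72.4 / 3600 = 0.0201111 kg/s
t_res = M / Q_s = 7.31 / 0.0201111 = 363.481 s
Geometry in SI: D = 70.2 mm → 0.0702 m, h = 6.41 mm → 0.00641 m
ΔT_a = T_lim − T_in = 299.1 − 208.3 = 90.8 K
γ̇_max² = ΔT_a·ρ·cp/(η·t_res) = 90.8·1304·1620/(3284·363.481) = 160.692 s⁻²
γ̇_max = sqrt(160.692) = 12.6764 s⁻¹
N_max = γ̇_max·h / (π·D) = 12.6764 · 0.00641 / (π · 0.0702) = 0.368441 rev/s = 22.1065 rpm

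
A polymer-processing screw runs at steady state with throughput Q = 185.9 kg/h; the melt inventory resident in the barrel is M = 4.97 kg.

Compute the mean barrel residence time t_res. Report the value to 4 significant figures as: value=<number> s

Throughput in SI: Q_s = 185.9 kg/h ÷ 3600 s/h = 0.0516389 kg/s
t_res = M / Q_s = 4.97 / 0.0516389 = 96.2453 s

value=96.25 s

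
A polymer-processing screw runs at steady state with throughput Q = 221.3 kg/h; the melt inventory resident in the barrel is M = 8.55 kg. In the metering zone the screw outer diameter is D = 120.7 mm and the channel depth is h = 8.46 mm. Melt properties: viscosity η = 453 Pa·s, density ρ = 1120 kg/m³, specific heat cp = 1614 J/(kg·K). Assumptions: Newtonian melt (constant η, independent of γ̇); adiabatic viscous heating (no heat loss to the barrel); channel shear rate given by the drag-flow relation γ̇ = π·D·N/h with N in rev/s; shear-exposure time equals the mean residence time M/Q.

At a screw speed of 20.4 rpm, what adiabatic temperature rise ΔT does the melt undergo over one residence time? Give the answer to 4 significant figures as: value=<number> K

Throughput in SI: Q_s = 221.3 kg/h ÷ 3600 s/h = 0.0614722 kg/s
Mean residence time: t_res = M/Q_s = 8.55 kg / 0.0614722 kg/s = 139.087 s
Convert to SI: D = 0.1207 m, h = 0.00846 m, N = 20.4/60 = 0.34 rev/s
γ̇ = π·D·N / h = π · 0.1207 · 0.34 / 0.00846 = 15.2393 s⁻¹
ΔT = η·γ̇²·t_res / (ρ·cp) = 453 · (15.2393)² · 139.087 / (1120 · 1614) = 8.0946 K

value=8.095 K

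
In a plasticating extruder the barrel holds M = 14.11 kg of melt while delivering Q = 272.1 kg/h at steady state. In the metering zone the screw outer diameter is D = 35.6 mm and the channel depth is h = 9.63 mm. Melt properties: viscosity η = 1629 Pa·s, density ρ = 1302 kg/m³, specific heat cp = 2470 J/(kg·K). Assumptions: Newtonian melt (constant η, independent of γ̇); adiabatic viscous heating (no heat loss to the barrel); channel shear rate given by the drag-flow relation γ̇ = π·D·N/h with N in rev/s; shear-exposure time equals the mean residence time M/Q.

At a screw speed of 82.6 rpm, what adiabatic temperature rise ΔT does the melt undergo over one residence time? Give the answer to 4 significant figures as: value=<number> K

value=24.17 K

Convert throughput: Q = 272.1 kg/h = 272.1/3600 = 0.0755833 kg/s
Mean residence time: t_res = M/Q_s = 14.11 kg / 0.0755833 kg/s = 186.681 s
Convert to SI: D = 0.0356 m, h = 0.00963 m, N = 82.6/60 = 1.37667 rev/s
γ̇ = π D N / h = (π)(0.0356)(1.37667) / 0.00963 = 15.9883 s⁻¹
ΔT = η·γ̇²·t_res / (ρ·cp) = 1629 · (15.9883)² · 186.681 / (1302 · 2470) = 24.1724 K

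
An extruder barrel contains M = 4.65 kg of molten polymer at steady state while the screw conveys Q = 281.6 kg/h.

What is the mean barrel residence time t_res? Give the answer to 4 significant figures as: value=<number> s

value=59.45 s

Q_s = Q / 3600 = 281.6 / 3600 = 0.0782222 kg/s
t_res = M / Q_s = 4.65 ÷ 0.0782222 = 59.446 s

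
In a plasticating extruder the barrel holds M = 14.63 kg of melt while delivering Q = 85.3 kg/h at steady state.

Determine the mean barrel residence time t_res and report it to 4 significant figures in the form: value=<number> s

Q_s = Q / 3600 = 85.3 / 3600 = 0.0236944 kg/s
t_res = M / Q_s = 14.63 / 0.0236944 = 617.444 s

value=617.4 s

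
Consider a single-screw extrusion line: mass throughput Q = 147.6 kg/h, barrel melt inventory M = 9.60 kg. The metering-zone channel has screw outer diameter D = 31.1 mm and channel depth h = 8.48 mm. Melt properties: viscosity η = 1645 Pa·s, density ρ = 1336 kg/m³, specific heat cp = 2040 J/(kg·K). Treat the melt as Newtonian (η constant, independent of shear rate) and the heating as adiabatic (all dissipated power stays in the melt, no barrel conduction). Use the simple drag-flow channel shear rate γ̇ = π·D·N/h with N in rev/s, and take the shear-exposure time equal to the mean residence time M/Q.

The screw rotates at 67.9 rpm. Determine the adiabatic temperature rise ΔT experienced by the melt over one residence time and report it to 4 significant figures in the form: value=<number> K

value=24.03 K

Throughput in SI: Q_s = 147.6 kg/h ÷ 3600 s/h = 0.041 kg/s
t_res = M / Q_s = 9.60 ÷ 0.041 = 234.146 s
Convert to SI: D = 0.0311 m, h = 0.00848 m, N = 67.9/60 = 1.13167 rev/s
Shear rate: γ̇ = πDN/h = π·0.0311·1.13167/0.00848 = 13.0387 s⁻¹
ΔT = η·γ̇²·t_res / (ρ·cp) = 1645 · (13.0387)² · 234.146 / (1336 · 2040) = 24.0261 K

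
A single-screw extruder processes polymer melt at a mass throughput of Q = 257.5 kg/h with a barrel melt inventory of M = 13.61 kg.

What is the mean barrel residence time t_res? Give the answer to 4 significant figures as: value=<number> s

value=190.3 s

Throughput in SI: Q_s = 257.5 kg/h ÷ 3600 s/h = 0.0715278 kg/s
t_res = M / Q_s = 13.61 ÷ 0.0715278 = 190.276 s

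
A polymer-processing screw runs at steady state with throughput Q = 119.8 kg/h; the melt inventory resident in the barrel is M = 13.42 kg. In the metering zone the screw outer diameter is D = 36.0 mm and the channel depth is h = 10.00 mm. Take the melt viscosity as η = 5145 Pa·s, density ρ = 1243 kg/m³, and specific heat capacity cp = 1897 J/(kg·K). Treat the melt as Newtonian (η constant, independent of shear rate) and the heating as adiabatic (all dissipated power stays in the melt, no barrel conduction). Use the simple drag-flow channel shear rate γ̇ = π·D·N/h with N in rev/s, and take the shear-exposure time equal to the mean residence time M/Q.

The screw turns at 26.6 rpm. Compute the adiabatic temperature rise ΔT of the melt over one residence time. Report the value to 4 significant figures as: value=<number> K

value=22.12 K

Convert throughput: Q = 119.8 kg/h = 119.8/3600 = 0.0332778 kg/s
Mean residence time: t_res = M/Q_s = 13.42 kg / 0.0332778 kg/s = 403.272 s
Convert to SI: D = 0.036 m, h = 0.01 m, N = 26.6/60 = 0.443333 rev/s
γ̇ = π·D·N / h = π · 0.036 · 0.443333 / 0.01 = 5.01398 s⁻¹
ΔT = η·γ̇²·t_res / (ρ·cp) = 5145 · (5.01398)² · 403.272 / (1243 · 1897) = 22.1213 K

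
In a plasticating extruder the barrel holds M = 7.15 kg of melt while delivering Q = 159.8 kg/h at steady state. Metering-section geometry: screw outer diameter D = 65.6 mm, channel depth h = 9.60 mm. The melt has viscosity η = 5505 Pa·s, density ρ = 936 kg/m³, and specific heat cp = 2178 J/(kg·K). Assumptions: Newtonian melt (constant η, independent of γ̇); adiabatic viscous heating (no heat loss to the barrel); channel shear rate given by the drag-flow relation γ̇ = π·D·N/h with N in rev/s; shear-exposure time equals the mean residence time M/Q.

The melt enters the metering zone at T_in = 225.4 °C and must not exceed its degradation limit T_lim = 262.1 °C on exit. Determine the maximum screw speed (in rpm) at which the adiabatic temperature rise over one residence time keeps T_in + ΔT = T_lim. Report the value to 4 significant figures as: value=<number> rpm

Convert throughput: Q = 159.8 kg/h = 159.8/3600 = 0.0443889 kg/s
Mean residence time: t_res = M/Q_s = 7.15 kg / 0.0443889 kg/s = 161.076 s
Convert to metres: D = 0.0656 m, h = 0.0096 m
ΔT_a = T_lim − T_in = 262.1 °C − 225.4 °C = 36.7 K
Invert ΔT = ηγ̇²t_res/(ρcp) for γ̇: γ̇_max² = ΔT_a ρ cp / (η t_res) = 36.7·936·2178 / (5505·161.076) = 84.3744 s⁻²
Take the square root: γ̇_max = √(84.3744) = 9.18555 s⁻¹
Solve γ̇ = πDN/h for N: N_max = γ̇_max·h/(π·D) = 9.18555 × 0.0096 / (π × 0.0656) = 0.427881 rev/s = 25.6729 rpm

value=25.67 rpm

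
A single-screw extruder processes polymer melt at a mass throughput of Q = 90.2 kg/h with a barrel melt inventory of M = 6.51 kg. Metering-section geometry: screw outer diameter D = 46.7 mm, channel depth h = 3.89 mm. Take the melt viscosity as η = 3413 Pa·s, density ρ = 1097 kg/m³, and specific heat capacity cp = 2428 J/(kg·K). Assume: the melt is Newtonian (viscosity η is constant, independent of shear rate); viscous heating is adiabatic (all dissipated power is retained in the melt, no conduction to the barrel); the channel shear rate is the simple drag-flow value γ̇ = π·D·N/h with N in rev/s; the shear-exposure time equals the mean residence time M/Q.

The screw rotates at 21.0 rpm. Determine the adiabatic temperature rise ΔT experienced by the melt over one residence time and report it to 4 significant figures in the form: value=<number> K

value=58.01 K

Q_s = Q / 3600 = 90.2 / 3600 = 0.0250556 kg/s
t_res = M / Q_s = 6.51 / 0.0250556 = 259.823 s
D = 46.7 mm = 0.0467 m;  h = 3.89 mm = 0.00389 m;  N = 21.0 rpm / 60 = 0.35 rev/s
γ̇ = π·D·N / h = π · 0.0467 · 0.35 / 0.00389 = 13.2003 s⁻¹
ΔT = η·γ̇²·t_res / (ρ·cp) = 3413 · (13.2003)² · 259.823 / (1097 · 2428) = 58.0134 K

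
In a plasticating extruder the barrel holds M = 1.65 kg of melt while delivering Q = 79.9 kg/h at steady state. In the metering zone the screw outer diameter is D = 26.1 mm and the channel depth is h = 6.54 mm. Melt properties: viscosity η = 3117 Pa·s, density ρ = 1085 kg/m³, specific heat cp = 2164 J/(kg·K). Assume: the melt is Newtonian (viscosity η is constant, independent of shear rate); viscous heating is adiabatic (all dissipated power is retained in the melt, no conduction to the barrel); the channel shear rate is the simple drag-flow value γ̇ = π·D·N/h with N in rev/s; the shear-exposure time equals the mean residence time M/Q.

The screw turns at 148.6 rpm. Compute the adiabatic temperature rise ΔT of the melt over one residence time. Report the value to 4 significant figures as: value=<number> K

Throughput in SI: Q_s = 79.9 kg/h ÷ 3600 s/h = 0.0221944 kg/s
t_res = M / Q_s = 1.65 / 0.0221944 = 74.3429 s
Convert to SI: D = 0.0261 m, h = 0.00654 m, N = 148.6/60 = 2.47667 rev/s
Shear rate: γ̇ = πDN/h = π·0.0261·2.47667/0.00654 = 31.0513 s⁻¹
Adiabatic rise: ΔT = η γ̇² t_res / (ρ cp) = 3117·(31.0513)²·74.3429 / (1085·2164) = 95.159 K

value=95.16 K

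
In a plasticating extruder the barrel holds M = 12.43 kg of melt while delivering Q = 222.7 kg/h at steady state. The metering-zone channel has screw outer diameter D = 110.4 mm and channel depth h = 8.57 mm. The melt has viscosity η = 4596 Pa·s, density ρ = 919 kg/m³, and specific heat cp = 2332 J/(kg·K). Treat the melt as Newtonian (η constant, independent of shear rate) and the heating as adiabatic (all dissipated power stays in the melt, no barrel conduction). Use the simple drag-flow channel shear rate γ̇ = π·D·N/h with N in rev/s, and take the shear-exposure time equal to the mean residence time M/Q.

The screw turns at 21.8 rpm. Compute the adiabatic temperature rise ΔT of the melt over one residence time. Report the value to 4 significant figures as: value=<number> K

value=93.17 K

Throughput in SI: Q_s = 222.7 kg/h ÷ 3600 s/h = 0.0618611 kg/s
t_res = M / Q_s = 12.43 ÷ 0.0618611 = 200.934 s
Geometry in metres: D = 110.4 mm → 0.1104 m, h = 8.57 mm → 0.00857 m; screw speed N = 21.8 rpm = 0.363333 rev/s
Shear rate: γ̇ = πDN/h = π·0.1104·0.363333/0.00857 = 14.7043 s⁻¹
ΔT = η·γ̇²·t_res/(ρ·cp) = [4596 × 14.7043² × 200.934] / [919 × 2332] = 93.17 K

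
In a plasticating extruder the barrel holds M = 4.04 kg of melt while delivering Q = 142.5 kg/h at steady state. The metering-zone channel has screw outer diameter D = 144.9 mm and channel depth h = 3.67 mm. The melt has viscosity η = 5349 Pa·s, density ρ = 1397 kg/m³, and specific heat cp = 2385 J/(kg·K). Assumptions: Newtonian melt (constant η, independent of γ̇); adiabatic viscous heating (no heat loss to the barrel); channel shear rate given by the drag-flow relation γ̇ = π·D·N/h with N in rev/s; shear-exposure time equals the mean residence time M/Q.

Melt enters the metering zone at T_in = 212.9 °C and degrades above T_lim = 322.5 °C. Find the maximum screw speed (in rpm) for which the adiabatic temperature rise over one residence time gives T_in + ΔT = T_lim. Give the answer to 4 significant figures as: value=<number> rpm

value=12.51 rpm

Q_s = Q / 3600 = 142.5 / 3600 = 0.0395833 kg/s
t_res = M / Q_s = 4.04 ÷ 0.0395833 = 102.063 s
D = 144.9 mm = 0.1449 m;  h = 3.67 mm = 0.00367 m
ΔT_a = T_lim − T_in = 322.5 °C − 212.9 °C = 109.6 K
Invert ΔT = ηγ̇²t_res/(ρcp) for γ̇: γ̇_max² = ΔT_a ρ cp / (η t_res) = 109.6·1397·2385 / (5349·102.063) = 668.889 s⁻²
γ̇_max = sqrt(668.889) = 25.8629 s⁻¹
N_max = γ̇_max h / (πD) = 25.8629·0.00367/(π·0.1449) = 0.208509 rev/s → ×60 = 12.5105 rpm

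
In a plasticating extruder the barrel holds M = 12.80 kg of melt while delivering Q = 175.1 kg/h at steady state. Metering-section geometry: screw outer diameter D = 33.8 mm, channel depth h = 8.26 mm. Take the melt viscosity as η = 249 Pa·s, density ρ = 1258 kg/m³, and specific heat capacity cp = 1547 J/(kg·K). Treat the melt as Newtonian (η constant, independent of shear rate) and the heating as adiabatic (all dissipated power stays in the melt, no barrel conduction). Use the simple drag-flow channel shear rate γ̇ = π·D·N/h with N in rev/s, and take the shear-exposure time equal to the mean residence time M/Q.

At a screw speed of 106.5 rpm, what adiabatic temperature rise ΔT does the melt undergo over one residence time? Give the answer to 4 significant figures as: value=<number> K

Q_s = Q / 3600 = 175.1 / 3600 = 0.0486389 kg/s
Mean residence time: t_res = M/Q_s = 12.80 kg / 0.0486389 kg/s = 263.164 s
D = 33.8 mm = 0.0338 m;  h = 8.26 mm = 0.00826 m;  N = 106.5 rpm / 60 = 1.775 rev/s
γ̇ = π·D·N / h = π · 0.0338 · 1.775 / 0.00826 = 22.8184 s⁻¹
Adiabatic rise: ΔT = η γ̇² t_res / (ρ cp) = 249·(22.8184)²·263.164 / (1258·1547) = 17.5317 K

value=17.53 K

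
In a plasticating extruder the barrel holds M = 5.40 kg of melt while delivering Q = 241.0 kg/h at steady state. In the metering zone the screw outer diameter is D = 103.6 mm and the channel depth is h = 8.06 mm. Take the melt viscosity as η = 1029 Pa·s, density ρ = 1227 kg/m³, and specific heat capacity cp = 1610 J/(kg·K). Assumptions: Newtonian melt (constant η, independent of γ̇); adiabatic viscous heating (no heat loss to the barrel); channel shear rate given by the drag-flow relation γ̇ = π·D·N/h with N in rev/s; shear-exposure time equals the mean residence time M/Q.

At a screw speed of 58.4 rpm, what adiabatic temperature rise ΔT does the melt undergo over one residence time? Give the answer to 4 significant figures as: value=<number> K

value=64.91 K

Q_s = Q / 3600 = 241.0 / 3600 = 0.0669444 kg/s
t_res = M / Q_s = 5.40 / 0.0669444 = 80.6639 s
D = 103.6 mm = 0.1036 m;  h = 8.06 mm = 0.00806 m;  N = 58.4 rpm / 60 = 0.973333 rev/s
γ̇ = π·D·N / h = π · 0.1036 · 0.973333 / 0.00806 = 39.3039 s⁻¹
Adiabatic rise: ΔT = η γ̇² t_res / (ρ cp) = 1029·(39.3039)²·80.6639 / (1227·1610) = 64.9077 K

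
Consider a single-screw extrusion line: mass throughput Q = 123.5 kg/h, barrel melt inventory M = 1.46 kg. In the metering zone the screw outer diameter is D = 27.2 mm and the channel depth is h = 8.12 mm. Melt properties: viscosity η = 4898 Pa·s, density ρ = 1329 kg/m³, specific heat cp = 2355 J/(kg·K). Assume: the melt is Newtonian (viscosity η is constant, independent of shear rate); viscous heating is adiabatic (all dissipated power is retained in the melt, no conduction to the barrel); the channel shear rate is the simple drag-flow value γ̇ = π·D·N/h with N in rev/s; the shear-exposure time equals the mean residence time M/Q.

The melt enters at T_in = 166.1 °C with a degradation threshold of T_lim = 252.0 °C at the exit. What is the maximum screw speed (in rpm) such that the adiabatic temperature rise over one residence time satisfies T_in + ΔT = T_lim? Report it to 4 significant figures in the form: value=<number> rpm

Q_s = Q / 3600 = 123.5 / 3600 = 0.0343056 kg/s
Mean residence time: t_res = M/Q_s = 1.46 kg / 0.0343056 kg/s = 42.5587 s
D = 27.2 mm = 0.0272 m;  h = 8.12 mm = 0.00812 m
Allowable rise: ΔT_a = T_lim − T_in = 252.0 − 166.1 = 85.9 K
γ̇_max² = ΔT_a·ρ·cp / (η·t_res) = [85.9 × 1329 × 2355] / [4898 × 42.5587] = 1289.74 s⁻²
Take the square root: γ̇_max = √(1289.74) = 35.9129 s⁻¹
Solve γ̇ = πDN/h for N: N_max = γ̇_max·h/(π·D) = 35.9129 × 0.00812 / (π × 0.0272) = 3.41262 rev/s = 204.757 rpm

value=204.8 rpm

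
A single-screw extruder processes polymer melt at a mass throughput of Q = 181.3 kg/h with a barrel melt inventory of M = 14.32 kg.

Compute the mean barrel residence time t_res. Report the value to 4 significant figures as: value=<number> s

Throughput in SI: Q_s = 181.3 kg/h ÷ 3600 s/h = 0.0503611 kg/s
Mean residence time: t_res = M/Q_s = 14.32 kg / 0.0503611 kg/s = 284.346 s

value=284.3 s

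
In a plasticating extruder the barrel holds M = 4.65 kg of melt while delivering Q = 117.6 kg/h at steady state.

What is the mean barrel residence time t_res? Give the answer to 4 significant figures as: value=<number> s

value=142.3 s

Convert throughput: Q = 117.6 kg/h = 117.6/3600 = 0.0326667 kg/s
Mean residence time: t_res = M/Q_s = 4.65 kg / 0.0326667 kg/s = 142.347 s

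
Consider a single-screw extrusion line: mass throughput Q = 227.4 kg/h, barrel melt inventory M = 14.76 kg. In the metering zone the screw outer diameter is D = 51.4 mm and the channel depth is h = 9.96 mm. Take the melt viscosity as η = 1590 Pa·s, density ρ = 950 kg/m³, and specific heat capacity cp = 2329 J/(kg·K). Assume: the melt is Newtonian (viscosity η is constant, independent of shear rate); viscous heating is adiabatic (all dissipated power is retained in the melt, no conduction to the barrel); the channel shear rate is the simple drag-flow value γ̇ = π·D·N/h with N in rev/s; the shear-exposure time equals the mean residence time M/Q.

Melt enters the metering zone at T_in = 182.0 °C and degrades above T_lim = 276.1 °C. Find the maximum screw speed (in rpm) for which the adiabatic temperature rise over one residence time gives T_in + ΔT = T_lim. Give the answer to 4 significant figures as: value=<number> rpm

value=87.61 rpm

Convert throughput: Q = 227.4 kg/h = 227.4/3600 = 0.0631667 kg/s
t_res = M / Q_s = 14.76 ÷ 0.0631667 = 233.668 s
D = 51.4 mm = 0.0514 m;  h = 9.96 mm = 0.00996 m
ΔT_a = T_lim − T_in = 276.1 °C − 182.0 °C = 94.1 K
γ̇_max² = ΔT_a·ρ·cp / (η·t_res) = [94.1 × 950 × 2329] / [1590 × 233.668] = 560.386 s⁻²
γ̇_max = √560.386 = 23.6725 s⁻¹
Solve γ̇ = πDN/h for N: N_max = γ̇_max·h/(π·D) = 23.6725 × 0.00996 / (π × 0.0514) = 1.46012 rev/s = 87.6075 rpm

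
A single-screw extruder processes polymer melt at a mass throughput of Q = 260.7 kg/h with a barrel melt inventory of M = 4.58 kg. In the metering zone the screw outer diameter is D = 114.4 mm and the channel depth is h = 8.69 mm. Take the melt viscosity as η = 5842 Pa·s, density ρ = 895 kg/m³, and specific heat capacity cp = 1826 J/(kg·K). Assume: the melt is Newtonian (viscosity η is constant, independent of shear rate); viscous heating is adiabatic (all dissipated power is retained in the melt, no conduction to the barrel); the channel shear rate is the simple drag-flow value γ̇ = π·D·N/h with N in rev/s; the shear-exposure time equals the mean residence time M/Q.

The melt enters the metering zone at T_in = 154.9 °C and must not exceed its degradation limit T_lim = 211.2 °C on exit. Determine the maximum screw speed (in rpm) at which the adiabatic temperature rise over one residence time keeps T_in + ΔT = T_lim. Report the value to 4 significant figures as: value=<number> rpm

Convert throughput: Q = 260.7 kg/h = 260.7/3600 = 0.0724167 kg/s
Mean residence time: t_res = M/Q_s = 4.58 kg / 0.0724167 kg/s = 63.2451 s
Convert to metres: D = 0.1144 m, h = 0.00869 m
ΔT_a = T_lim − T_in = 211.2 − 154.9 = 56.3 K
Invert ΔT = ηγ̇²t_res/(ρcp) for γ̇: γ̇_max² = ΔT_a ρ cp / (η t_res) = 56.3·895·1826 / (5842·63.2451) = 249.025 s⁻²
Take the square root: γ̇_max = √(249.025) = 15.7805 s⁻¹
Solve γ̇ = πDN/h for N: N_max = γ̇_max·h/(π·D) = 15.7805 × 0.00869 / (π × 0.1144) = 0.381563 rev/s = 22.8938 rpm

value=22.89 rpm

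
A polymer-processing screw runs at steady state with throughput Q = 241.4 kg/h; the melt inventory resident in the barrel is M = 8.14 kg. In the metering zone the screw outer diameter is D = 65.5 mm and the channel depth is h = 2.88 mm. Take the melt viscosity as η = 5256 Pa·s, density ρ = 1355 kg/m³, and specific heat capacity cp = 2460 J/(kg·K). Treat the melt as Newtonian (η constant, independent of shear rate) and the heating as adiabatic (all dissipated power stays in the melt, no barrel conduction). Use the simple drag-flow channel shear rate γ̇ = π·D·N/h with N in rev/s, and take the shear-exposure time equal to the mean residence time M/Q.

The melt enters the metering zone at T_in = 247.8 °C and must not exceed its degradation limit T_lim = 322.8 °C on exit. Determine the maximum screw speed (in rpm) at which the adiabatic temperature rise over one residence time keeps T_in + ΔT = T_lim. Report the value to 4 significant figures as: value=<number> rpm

Throughput in SI: Q_s = 241.4 kg/h ÷ 3600 s/h = 0.0670556 kg/s
t_res = M / Q_s = 8.14 / 0.0670556 = 121.392 s
Geometry in SI: D = 65.5 mm → 0.0655 m, h = 2.88 mm → 0.00288 m
ΔT_a = T_lim − T_in = 322.8 − 247.8 = 75 K
γ̇_max² = ΔT_a·ρ·cp/(η·t_res) = 75·1355·2460/(5256·121.392) = 391.824 s⁻²
γ̇_max = √391.824 = 19.7945 s⁻¹
Solve γ̇ = πDN/h for N: N_max = γ̇_max·h/(π·D) = 19.7945 × 0.00288 / (π × 0.0655) = 0.277043 rev/s = 16.6226 rpm

value=16.62 rpm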